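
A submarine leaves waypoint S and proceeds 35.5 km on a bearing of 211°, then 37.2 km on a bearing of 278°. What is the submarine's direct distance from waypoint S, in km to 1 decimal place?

60.6 km

Leg 1 (211°, 35.5 km): east 35.5 sin 211° = -18.28, north 35.5 cos 211° = -30.43
Leg 2 (278°, 37.2 km): east 37.2 sin 278° = -36.84, north 37.2 cos 278° = 5.18
Net: -55.12 east, -25.25 north. Distance = √((-55.12)² + (-25.25)²) = 60.631 km.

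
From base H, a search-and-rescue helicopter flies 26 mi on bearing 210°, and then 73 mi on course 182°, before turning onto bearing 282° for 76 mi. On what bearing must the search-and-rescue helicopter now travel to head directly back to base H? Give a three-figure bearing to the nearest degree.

048°

Leg 1 (210°, 26 mi): east 26 sin 210° = -13.00, north 26 cos 210° = -22.52
Leg 2 (182°, 73 mi): east 73 sin 182° = -2.55, north 73 cos 182° = -72.96
Leg 3 (282°, 76 mi): east 76 sin 282° = -74.34, north 76 cos 282° = 15.80
Net displacement: -89.89 east, -79.67 north. Direction back to start is (89.89, 79.67): bearing = atan2(89.89, 79.67) mod 360° = 48.45° ≈ 048°.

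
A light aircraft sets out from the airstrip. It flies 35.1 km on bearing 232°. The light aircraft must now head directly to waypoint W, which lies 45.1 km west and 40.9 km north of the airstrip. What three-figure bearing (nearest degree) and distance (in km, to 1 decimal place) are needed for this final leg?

344°, 64.9 km

Leg 1 (232°, 35.1 km): east 35.1 sin 232° = -27.66, north 35.1 cos 232° = -21.61
Current position: (-27.66, -21.61). Target: (-45.1, 40.9). Remaining: Δeast = -17.44, Δnorth = 62.51.
Bearing = atan2(-17.44, 62.51) mod 360° = 344.41°; distance = √((-17.44)² + (62.51)²) = 64.897 km.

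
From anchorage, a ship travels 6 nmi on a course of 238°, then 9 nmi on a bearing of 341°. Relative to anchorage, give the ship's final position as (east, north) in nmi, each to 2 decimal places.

(-8.02, 5.33)

Leg 1 (238°, 6 nmi): east 6 sin 238° = -5.09, north 6 cos 238° = -3.18
Leg 2 (341°, 9 nmi): east 9 sin 341° = -2.93, north 9 cos 341° = 8.51
Summing: -8.02 nmi east, 5.33 nmi north → (-8.02, 5.33).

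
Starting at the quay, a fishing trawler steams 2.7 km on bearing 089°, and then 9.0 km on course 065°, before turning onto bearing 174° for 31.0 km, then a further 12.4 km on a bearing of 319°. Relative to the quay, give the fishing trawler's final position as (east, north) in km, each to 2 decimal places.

Leg 1 (089°, 2.7 km): east 2.7 sin 89° = 2.70, north 2.7 cos 89° = 0.05
Leg 2 (065°, 9.0 km): east 9.0 sin 65° = 8.16, north 9.0 cos 65° = 3.80
Leg 3 (174°, 31.0 km): east 31.0 sin 174° = 3.24, north 31.0 cos 174° = -30.83
Leg 4 (319°, 12.4 km): east 12.4 sin 319° = -8.14, north 12.4 cos 319° = 9.36
Summing: 5.96 km east, -17.62 km north → (5.96, -17.62).

(5.96, -17.62)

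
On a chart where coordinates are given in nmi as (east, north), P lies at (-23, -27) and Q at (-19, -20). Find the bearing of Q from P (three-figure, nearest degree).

030°

Δeast = -19 − -23 = 4.00; Δnorth = -20 − -27 = 7.00.
Bearing = atan2(Δeast, Δnorth) mod 360° = 29.74° ≈ 030°.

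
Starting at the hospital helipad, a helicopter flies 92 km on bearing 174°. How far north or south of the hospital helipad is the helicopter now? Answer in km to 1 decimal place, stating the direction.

91.5 km south

Leg 1 (174°, 92 km): east 92 sin 174° = 9.62, north 92 cos 174° = -91.50
Net north component: -91.50 km.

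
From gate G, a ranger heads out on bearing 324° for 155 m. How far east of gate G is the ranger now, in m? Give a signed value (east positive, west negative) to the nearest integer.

Leg 1 (324°, 155 m): east 155 sin 324° = -91.11, north 155 cos 324° = 125.40
Net east component: -91.11 m.

-91 m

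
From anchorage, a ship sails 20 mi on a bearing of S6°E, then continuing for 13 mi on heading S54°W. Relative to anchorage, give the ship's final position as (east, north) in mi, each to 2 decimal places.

(-8.43, -27.53)

Leg 1 (S6°E, 20 mi): east 20 sin 174° = 2.09, north 20 cos 174° = -19.89
Leg 2 (S54°W, 13 mi): east 13 sin 234° = -10.52, north 13 cos 234° = -7.64
Summing: -8.43 mi east, -27.53 mi north → (-8.43, -27.53).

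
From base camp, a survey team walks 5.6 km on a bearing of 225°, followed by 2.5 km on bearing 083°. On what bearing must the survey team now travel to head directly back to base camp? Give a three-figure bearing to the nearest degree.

022°

Leg 1 (225°, 5.6 km): east 5.6 sin 225° = -3.96, north 5.6 cos 225° = -3.96
Leg 2 (083°, 2.5 km): east 2.5 sin 83° = 2.48, north 2.5 cos 83° = 0.30
Net displacement: -1.48 east, -3.66 north. Direction back to start is (1.48, 3.66): bearing = atan2(1.48, 3.66) mod 360° = 22.02° ≈ 022°.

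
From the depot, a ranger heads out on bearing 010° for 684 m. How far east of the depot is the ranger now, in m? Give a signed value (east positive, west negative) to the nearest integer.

119 m

Leg 1 (010°, 684 m): east 684 sin 10° = 118.78, north 684 cos 10° = 673.61
Net east component: 118.78 m.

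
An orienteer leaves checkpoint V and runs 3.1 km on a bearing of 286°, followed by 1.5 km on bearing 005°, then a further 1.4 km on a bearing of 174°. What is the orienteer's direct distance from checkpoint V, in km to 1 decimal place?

2.9 km

Leg 1 (286°, 3.1 km): east 3.1 sin 286° = -2.98, north 3.1 cos 286° = 0.85
Leg 2 (005°, 1.5 km): east 1.5 sin 5° = 0.13, north 1.5 cos 5° = 1.49
Leg 3 (174°, 1.4 km): east 1.4 sin 174° = 0.15, north 1.4 cos 174° = -1.39
Net: -2.70 east, 0.96 north. Distance = √((-2.70)² + (0.96)²) = 2.867 km.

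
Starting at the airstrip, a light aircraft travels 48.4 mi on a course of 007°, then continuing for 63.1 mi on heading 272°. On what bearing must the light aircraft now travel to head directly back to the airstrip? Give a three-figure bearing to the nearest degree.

Leg 1 (007°, 48.4 mi): east 48.4 sin 7° = 5.90, north 48.4 cos 7° = 48.04
Leg 2 (272°, 63.1 mi): east 63.1 sin 272° = -63.06, north 63.1 cos 272° = 2.20
Net displacement: -57.16 east, 50.24 north. Direction back to start is (57.16, -50.24): bearing = atan2(57.16, -50.24) mod 360° = 131.31° ≈ 131°.

131°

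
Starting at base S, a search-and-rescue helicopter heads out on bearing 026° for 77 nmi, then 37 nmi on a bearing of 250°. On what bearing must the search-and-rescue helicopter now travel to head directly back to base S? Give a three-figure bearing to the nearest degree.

Leg 1 (026°, 77 nmi): east 77 sin 26° = 33.75, north 77 cos 26° = 69.21
Leg 2 (250°, 37 nmi): east 37 sin 250° = -34.77, north 37 cos 250° = -12.65
Net displacement: -1.01 east, 56.55 north. Direction back to start is (1.01, -56.55): bearing = atan2(1.01, -56.55) mod 360° = 178.97° ≈ 179°.

179°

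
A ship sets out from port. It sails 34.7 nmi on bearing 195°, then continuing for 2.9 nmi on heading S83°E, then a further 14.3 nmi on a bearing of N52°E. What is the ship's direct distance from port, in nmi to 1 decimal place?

Leg 1 (195°, 34.7 nmi): east 34.7 sin 195° = -8.98, north 34.7 cos 195° = -33.52
Leg 2 (S83°E, 2.9 nmi): east 2.9 sin 97° = 2.88, north 2.9 cos 97° = -0.35
Leg 3 (N52°E, 14.3 nmi): east 14.3 sin 52° = 11.27, north 14.3 cos 52° = 8.80
Net: 5.17 east, -25.07 north. Distance = √((5.17)² + (-25.07)²) = 25.594 nmi.

25.6 nmi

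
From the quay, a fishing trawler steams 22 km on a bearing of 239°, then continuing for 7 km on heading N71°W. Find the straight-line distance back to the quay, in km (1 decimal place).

Leg 1 (239°, 22 km): east 22 sin 239° = -18.86, north 22 cos 239° = -11.33
Leg 2 (N71°W, 7 km): east 7 sin 289° = -6.62, north 7 cos 289° = 2.28
Net: -25.48 east, -9.05 north. Distance = √((-25.48)² + (-9.05)²) = 27.037 km.

27.0 km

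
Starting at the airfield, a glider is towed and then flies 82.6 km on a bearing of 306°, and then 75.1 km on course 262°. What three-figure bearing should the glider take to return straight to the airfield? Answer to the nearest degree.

105°

Leg 1 (306°, 82.6 km): east 82.6 sin 306° = -66.82, north 82.6 cos 306° = 48.55
Leg 2 (262°, 75.1 km): east 75.1 sin 262° = -74.37, north 75.1 cos 262° = -10.45
Net displacement: -141.19 east, 38.10 north. Direction back to start is (141.19, -38.10): bearing = atan2(141.19, -38.10) mod 360° = 105.10° ≈ 105°.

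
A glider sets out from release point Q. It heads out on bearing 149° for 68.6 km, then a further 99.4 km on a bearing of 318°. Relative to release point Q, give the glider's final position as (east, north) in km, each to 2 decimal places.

(-31.18, 15.07)

Leg 1 (149°, 68.6 km): east 68.6 sin 149° = 35.33, north 68.6 cos 149° = -58.80
Leg 2 (318°, 99.4 km): east 99.4 sin 318° = -66.51, north 99.4 cos 318° = 73.87
Summing: -31.18 km east, 15.07 km north → (-31.18, 15.07).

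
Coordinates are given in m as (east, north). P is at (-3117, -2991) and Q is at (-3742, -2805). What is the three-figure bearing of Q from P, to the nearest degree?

Δeast = -3742 − -3117 = -625.00; Δnorth = -2805 − -2991 = 186.00.
Bearing = atan2(Δeast, Δnorth) mod 360° = 286.57° ≈ 287°.

287°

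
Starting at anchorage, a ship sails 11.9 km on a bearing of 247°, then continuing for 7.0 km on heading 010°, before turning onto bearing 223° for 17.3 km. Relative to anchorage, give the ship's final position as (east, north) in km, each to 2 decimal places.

(-21.54, -10.41)

Leg 1 (247°, 11.9 km): east 11.9 sin 247° = -10.95, north 11.9 cos 247° = -4.65
Leg 2 (010°, 7.0 km): east 7.0 sin 10° = 1.22, north 7.0 cos 10° = 6.89
Leg 3 (223°, 17.3 km): east 17.3 sin 223° = -11.80, north 17.3 cos 223° = -12.65
Summing: -21.54 km east, -10.41 km north → (-21.54, -10.41).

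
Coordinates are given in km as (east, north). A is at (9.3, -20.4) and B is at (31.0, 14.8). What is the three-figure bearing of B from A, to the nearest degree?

032°

Δeast = 31.0 − 9.3 = 21.70; Δnorth = 14.8 − -20.4 = 35.20.
Bearing = atan2(Δeast, Δnorth) mod 360° = 31.65° ≈ 032°.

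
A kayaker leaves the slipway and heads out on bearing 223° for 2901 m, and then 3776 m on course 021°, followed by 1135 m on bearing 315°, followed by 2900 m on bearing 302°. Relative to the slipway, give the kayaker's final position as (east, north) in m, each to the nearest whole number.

Leg 1 (223°, 2901 m): east 2901 sin 223° = -1978.48, north 2901 cos 223° = -2121.66
Leg 2 (021°, 3776 m): east 3776 sin 21° = 1353.20, north 3776 cos 21° = 3525.20
Leg 3 (315°, 1135 m): east 1135 sin 315° = -802.57, north 1135 cos 315° = 802.57
Leg 4 (302°, 2900 m): east 2900 sin 302° = -2459.34, north 2900 cos 302° = 1536.77
Summing: -3887.19 m east, 3742.87 m north → (-3887, 3743).

(-3887, 3743)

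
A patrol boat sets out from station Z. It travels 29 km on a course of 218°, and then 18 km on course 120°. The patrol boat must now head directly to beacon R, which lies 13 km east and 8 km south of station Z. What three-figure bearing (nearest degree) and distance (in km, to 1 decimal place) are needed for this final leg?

Leg 1 (218°, 29 km): east 29 sin 218° = -17.85, north 29 cos 218° = -22.85
Leg 2 (120°, 18 km): east 18 sin 120° = 15.59, north 18 cos 120° = -9.00
Current position: (-2.27, -31.85). Target: (13, -8). Remaining: Δeast = 15.27, Δnorth = 23.85.
Bearing = atan2(15.27, 23.85) mod 360° = 32.62°; distance = √((15.27)² + (23.85)²) = 28.319 km.

033°, 28.3 km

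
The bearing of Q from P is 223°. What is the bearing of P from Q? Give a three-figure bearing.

043°

Back-bearing = 223° − 180° = 043°.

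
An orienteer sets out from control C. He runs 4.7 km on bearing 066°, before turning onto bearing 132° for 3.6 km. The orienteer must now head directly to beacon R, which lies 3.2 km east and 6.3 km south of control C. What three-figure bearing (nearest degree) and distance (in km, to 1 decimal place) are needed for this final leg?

Leg 1 (066°, 4.7 km): east 4.7 sin 66° = 4.29, north 4.7 cos 66° = 1.91
Leg 2 (132°, 3.6 km): east 3.6 sin 132° = 2.68, north 3.6 cos 132° = -2.41
Current position: (6.97, -0.50). Target: (3.2, -6.3). Remaining: Δeast = -3.77, Δnorth = -5.80.
Bearing = atan2(-3.77, -5.80) mod 360° = 213.00°; distance = √((-3.77)² + (-5.80)²) = 6.919 km.

213°, 6.9 km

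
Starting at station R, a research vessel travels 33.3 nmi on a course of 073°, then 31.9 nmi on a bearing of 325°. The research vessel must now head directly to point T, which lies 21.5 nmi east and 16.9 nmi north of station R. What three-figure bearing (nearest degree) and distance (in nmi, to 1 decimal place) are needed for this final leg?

Leg 1 (073°, 33.3 nmi): east 33.3 sin 73° = 31.84, north 33.3 cos 73° = 9.74
Leg 2 (325°, 31.9 nmi): east 31.9 sin 325° = -18.30, north 31.9 cos 325° = 26.13
Current position: (13.55, 35.87). Target: (21.5, 16.9). Remaining: Δeast = 7.95, Δnorth = -18.97.
Bearing = atan2(7.95, -18.97) mod 360° = 157.25°; distance = √((7.95)² + (-18.97)²) = 20.566 nmi.

157°, 20.6 nmi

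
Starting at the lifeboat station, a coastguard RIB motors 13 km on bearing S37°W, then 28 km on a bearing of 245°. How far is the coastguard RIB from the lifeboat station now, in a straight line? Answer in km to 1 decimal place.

Leg 1 (S37°W, 13 km): east 13 sin 217° = -7.82, north 13 cos 217° = -10.38
Leg 2 (245°, 28 km): east 28 sin 245° = -25.38, north 28 cos 245° = -11.83
Net: -33.20 east, -22.22 north. Distance = √((-33.20)² + (-22.22)²) = 39.947 km.

39.9 km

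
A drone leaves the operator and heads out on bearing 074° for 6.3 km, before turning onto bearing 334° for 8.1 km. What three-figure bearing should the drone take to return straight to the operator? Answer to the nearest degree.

196°

Leg 1 (074°, 6.3 km): east 6.3 sin 74° = 6.06, north 6.3 cos 74° = 1.74
Leg 2 (334°, 8.1 km): east 8.1 sin 334° = -3.55, north 8.1 cos 334° = 7.28
Net displacement: 2.51 east, 9.02 north. Direction back to start is (-2.51, -9.02): bearing = atan2(-2.51, -9.02) mod 360° = 195.53° ≈ 196°.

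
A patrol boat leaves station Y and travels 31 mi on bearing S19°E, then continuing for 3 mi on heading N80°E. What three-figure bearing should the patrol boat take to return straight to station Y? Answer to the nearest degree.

Leg 1 (S19°E, 31 mi): east 31 sin 161° = 10.09, north 31 cos 161° = -29.31
Leg 2 (N80°E, 3 mi): east 3 sin 80° = 2.95, north 3 cos 80° = 0.52
Net displacement: 13.05 east, -28.79 north. Direction back to start is (-13.05, 28.79): bearing = atan2(-13.05, 28.79) mod 360° = 335.62° ≈ 336°.

336°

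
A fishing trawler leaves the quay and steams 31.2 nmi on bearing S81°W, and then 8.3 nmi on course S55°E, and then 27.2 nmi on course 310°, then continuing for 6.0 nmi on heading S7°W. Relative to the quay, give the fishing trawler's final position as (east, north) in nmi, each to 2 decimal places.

Leg 1 (S81°W, 31.2 nmi): east 31.2 sin 261° = -30.82, north 31.2 cos 261° = -4.88
Leg 2 (S55°E, 8.3 nmi): east 8.3 sin 125° = 6.80, north 8.3 cos 125° = -4.76
Leg 3 (310°, 27.2 nmi): east 27.2 sin 310° = -20.84, north 27.2 cos 310° = 17.48
Leg 4 (S7°W, 6.0 nmi): east 6.0 sin 187° = -0.73, north 6.0 cos 187° = -5.96
Summing: -45.58 nmi east, 1.89 nmi north → (-45.58, 1.89).

(-45.58, 1.89)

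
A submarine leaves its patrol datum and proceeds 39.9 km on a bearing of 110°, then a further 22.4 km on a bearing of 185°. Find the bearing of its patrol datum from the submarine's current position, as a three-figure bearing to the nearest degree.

Leg 1 (110°, 39.9 km): east 39.9 sin 110° = 37.49, north 39.9 cos 110° = -13.65
Leg 2 (185°, 22.4 km): east 22.4 sin 185° = -1.95, north 22.4 cos 185° = -22.31
Net displacement: 35.54 east, -35.96 north. Direction back to start is (-35.54, 35.96): bearing = atan2(-35.54, 35.96) mod 360° = 315.34° ≈ 315°.

315°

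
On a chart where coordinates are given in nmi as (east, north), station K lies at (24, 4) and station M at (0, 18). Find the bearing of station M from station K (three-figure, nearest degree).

300°

Δeast = 0 − 24 = -24.00; Δnorth = 18 − 4 = 14.00.
Bearing = atan2(Δeast, Δnorth) mod 360° = 300.26° ≈ 300°.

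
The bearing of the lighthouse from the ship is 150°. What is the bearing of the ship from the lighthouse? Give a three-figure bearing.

330°

Back-bearing = 150° + 180° = 330°.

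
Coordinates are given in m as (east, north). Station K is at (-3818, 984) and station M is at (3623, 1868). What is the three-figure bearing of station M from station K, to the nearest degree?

Δeast = 3623 − -3818 = 7441.00; Δnorth = 1868 − 984 = 884.00.
Bearing = atan2(Δeast, Δnorth) mod 360° = 83.22° ≈ 083°.

083°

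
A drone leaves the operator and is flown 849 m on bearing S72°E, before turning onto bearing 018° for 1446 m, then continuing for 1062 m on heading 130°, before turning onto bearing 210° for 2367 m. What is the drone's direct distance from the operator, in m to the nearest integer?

1845 m

Leg 1 (S72°E, 849 m): east 849 sin 108° = 807.45, north 849 cos 108° = -262.36
Leg 2 (018°, 1446 m): east 1446 sin 18° = 446.84, north 1446 cos 18° = 1375.23
Leg 3 (130°, 1062 m): east 1062 sin 130° = 813.54, north 1062 cos 130° = -682.64
Leg 4 (210°, 2367 m): east 2367 sin 210° = -1183.50, north 2367 cos 210° = -2049.88
Net: 884.32 east, -1619.65 north. Distance = √((884.32)² + (-1619.65)²) = 1845.345 m.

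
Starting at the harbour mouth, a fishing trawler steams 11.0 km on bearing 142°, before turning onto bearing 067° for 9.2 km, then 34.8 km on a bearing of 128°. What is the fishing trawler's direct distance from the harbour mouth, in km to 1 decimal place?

50.2 km

Leg 1 (142°, 11.0 km): east 11.0 sin 142° = 6.77, north 11.0 cos 142° = -8.67
Leg 2 (067°, 9.2 km): east 9.2 sin 67° = 8.47, north 9.2 cos 67° = 3.59
Leg 3 (128°, 34.8 km): east 34.8 sin 128° = 27.42, north 34.8 cos 128° = -21.43
Net: 42.66 east, -26.50 north. Distance = √((42.66)² + (-26.50)²) = 50.223 km.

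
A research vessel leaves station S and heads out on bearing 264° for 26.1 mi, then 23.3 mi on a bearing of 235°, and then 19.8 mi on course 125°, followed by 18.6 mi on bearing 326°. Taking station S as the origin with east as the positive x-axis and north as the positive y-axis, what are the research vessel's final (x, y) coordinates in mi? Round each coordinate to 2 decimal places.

Leg 1 (264°, 26.1 mi): east 26.1 sin 264° = -25.96, north 26.1 cos 264° = -2.73
Leg 2 (235°, 23.3 mi): east 23.3 sin 235° = -19.09, north 23.3 cos 235° = -13.36
Leg 3 (125°, 19.8 mi): east 19.8 sin 125° = 16.22, north 19.8 cos 125° = -11.36
Leg 4 (326°, 18.6 mi): east 18.6 sin 326° = -10.40, north 18.6 cos 326° = 15.42
Summing: -39.23 mi east, -12.03 mi north → (-39.23, -12.03).

(-39.23, -12.03)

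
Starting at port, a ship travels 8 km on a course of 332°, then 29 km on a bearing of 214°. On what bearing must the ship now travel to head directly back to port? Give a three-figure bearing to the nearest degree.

Leg 1 (332°, 8 km): east 8 sin 332° = -3.76, north 8 cos 332° = 7.06
Leg 2 (214°, 29 km): east 29 sin 214° = -16.22, north 29 cos 214° = -24.04
Net displacement: -19.97 east, -16.98 north. Direction back to start is (19.97, 16.98): bearing = atan2(19.97, 16.98) mod 360° = 49.63° ≈ 050°.

050°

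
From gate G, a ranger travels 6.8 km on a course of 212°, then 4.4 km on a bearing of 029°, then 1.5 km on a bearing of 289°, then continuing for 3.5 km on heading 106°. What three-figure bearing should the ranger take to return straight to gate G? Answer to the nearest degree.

349°

Leg 1 (212°, 6.8 km): east 6.8 sin 212° = -3.60, north 6.8 cos 212° = -5.77
Leg 2 (029°, 4.4 km): east 4.4 sin 29° = 2.13, north 4.4 cos 29° = 3.85
Leg 3 (289°, 1.5 km): east 1.5 sin 289° = -1.42, north 1.5 cos 289° = 0.49
Leg 4 (106°, 3.5 km): east 3.5 sin 106° = 3.36, north 3.5 cos 106° = -0.96
Net displacement: 0.48 east, -2.39 north. Direction back to start is (-0.48, 2.39): bearing = atan2(-0.48, 2.39) mod 360° = 348.76° ≈ 349°.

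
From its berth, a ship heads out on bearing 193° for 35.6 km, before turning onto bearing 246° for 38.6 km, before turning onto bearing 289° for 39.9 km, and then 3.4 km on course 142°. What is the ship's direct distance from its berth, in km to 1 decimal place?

Leg 1 (193°, 35.6 km): east 35.6 sin 193° = -8.01, north 35.6 cos 193° = -34.69
Leg 2 (246°, 38.6 km): east 38.6 sin 246° = -35.26, north 38.6 cos 246° = -15.70
Leg 3 (289°, 39.9 km): east 39.9 sin 289° = -37.73, north 39.9 cos 289° = 12.99
Leg 4 (142°, 3.4 km): east 3.4 sin 142° = 2.09, north 3.4 cos 142° = -2.68
Net: -78.90 east, -40.08 north. Distance = √((-78.90)² + (-40.08)²) = 88.499 km.

88.5 km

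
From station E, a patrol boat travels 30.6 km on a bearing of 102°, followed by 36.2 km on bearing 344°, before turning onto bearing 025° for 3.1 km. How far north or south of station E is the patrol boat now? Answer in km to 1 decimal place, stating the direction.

Leg 1 (102°, 30.6 km): east 30.6 sin 102° = 29.93, north 30.6 cos 102° = -6.36
Leg 2 (344°, 36.2 km): east 36.2 sin 344° = -9.98, north 36.2 cos 344° = 34.80
Leg 3 (025°, 3.1 km): east 3.1 sin 25° = 1.31, north 3.1 cos 25° = 2.81
Net north component: 31.25 km.

31.2 km north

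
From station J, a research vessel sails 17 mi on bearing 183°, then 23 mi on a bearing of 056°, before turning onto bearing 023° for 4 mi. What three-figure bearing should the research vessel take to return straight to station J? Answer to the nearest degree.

Leg 1 (183°, 17 mi): east 17 sin 183° = -0.89, north 17 cos 183° = -16.98
Leg 2 (056°, 23 mi): east 23 sin 56° = 19.07, north 23 cos 56° = 12.86
Leg 3 (023°, 4 mi): east 4 sin 23° = 1.56, north 4 cos 23° = 3.68
Net displacement: 19.74 east, -0.43 north. Direction back to start is (-19.74, 0.43): bearing = atan2(-19.74, 0.43) mod 360° = 271.26° ≈ 271°.

271°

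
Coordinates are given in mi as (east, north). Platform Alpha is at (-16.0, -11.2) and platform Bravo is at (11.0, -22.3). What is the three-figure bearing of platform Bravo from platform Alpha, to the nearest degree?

112°

Δeast = 11.0 − -16.0 = 27.00; Δnorth = -22.3 − -11.2 = -11.10.
Bearing = atan2(Δeast, Δnorth) mod 360° = 112.35° ≈ 112°.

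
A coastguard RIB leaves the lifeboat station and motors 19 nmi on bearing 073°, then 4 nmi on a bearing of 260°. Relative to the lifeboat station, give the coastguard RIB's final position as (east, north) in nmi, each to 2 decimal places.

Leg 1 (073°, 19 nmi): east 19 sin 73° = 18.17, north 19 cos 73° = 5.56
Leg 2 (260°, 4 nmi): east 4 sin 260° = -3.94, north 4 cos 260° = -0.69
Summing: 14.23 nmi east, 4.86 nmi north → (14.23, 4.86).

(14.23, 4.86)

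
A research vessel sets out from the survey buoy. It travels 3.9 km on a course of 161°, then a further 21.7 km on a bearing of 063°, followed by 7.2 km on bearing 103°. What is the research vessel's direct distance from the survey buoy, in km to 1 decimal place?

28.0 km

Leg 1 (161°, 3.9 km): east 3.9 sin 161° = 1.27, north 3.9 cos 161° = -3.69
Leg 2 (063°, 21.7 km): east 21.7 sin 63° = 19.33, north 21.7 cos 63° = 9.85
Leg 3 (103°, 7.2 km): east 7.2 sin 103° = 7.02, north 7.2 cos 103° = -1.62
Net: 27.62 east, 4.54 north. Distance = √((27.62)² + (4.54)²) = 27.991 km.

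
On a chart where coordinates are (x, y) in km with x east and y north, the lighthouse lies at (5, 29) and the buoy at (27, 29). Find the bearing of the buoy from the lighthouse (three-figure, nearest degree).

Δeast = 27 − 5 = 22.00; Δnorth = 29 − 29 = 0.00.
Bearing = atan2(Δeast, Δnorth) mod 360° = 90.00° ≈ 090°.

090°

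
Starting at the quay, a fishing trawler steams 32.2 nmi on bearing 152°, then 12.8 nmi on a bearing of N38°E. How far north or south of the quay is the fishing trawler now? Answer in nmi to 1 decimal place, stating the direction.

Leg 1 (152°, 32.2 nmi): east 32.2 sin 152° = 15.12, north 32.2 cos 152° = -28.43
Leg 2 (N38°E, 12.8 nmi): east 12.8 sin 38° = 7.88, north 12.8 cos 38° = 10.09
Net north component: -18.34 nmi.

18.3 nmi south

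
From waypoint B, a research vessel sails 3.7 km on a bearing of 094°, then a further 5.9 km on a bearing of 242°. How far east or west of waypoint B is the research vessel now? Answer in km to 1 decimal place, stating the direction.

Leg 1 (094°, 3.7 km): east 3.7 sin 94° = 3.69, north 3.7 cos 94° = -0.26
Leg 2 (242°, 5.9 km): east 5.9 sin 242° = -5.21, north 5.9 cos 242° = -2.77
Net east component: -1.52 km.

1.5 km west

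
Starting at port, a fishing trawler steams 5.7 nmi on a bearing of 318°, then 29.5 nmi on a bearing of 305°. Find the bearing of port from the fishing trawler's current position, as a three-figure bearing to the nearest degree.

127°

Leg 1 (318°, 5.7 nmi): east 5.7 sin 318° = -3.81, north 5.7 cos 318° = 4.24
Leg 2 (305°, 29.5 nmi): east 29.5 sin 305° = -24.16, north 29.5 cos 305° = 16.92
Net displacement: -27.98 east, 21.16 north. Direction back to start is (27.98, -21.16): bearing = atan2(27.98, -21.16) mod 360° = 127.09° ≈ 127°.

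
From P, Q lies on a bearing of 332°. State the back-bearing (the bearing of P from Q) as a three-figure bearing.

152°

Back-bearing = 332° − 180° = 152°.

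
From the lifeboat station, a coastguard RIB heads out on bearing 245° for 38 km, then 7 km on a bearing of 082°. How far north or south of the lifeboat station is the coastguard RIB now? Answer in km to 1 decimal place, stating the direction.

15.1 km south

Leg 1 (245°, 38 km): east 38 sin 245° = -34.44, north 38 cos 245° = -16.06
Leg 2 (082°, 7 km): east 7 sin 82° = 6.93, north 7 cos 82° = 0.97
Net north component: -15.09 km.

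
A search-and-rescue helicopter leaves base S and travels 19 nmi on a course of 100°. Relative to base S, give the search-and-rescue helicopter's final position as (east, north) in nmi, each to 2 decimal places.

(18.71, -3.30)

Leg 1 (100°, 19 nmi): east 19 sin 100° = 18.71, north 19 cos 100° = -3.30
Summing: 18.71 nmi east, -3.30 nmi north → (18.71, -3.30).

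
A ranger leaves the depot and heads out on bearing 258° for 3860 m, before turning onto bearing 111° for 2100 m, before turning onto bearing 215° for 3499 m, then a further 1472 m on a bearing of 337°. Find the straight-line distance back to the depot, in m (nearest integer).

Leg 1 (258°, 3860 m): east 3860 sin 258° = -3775.65, north 3860 cos 258° = -802.54
Leg 2 (111°, 2100 m): east 2100 sin 111° = 1960.52, north 2100 cos 111° = -752.57
Leg 3 (215°, 3499 m): east 3499 sin 215° = -2006.94, north 3499 cos 215° = -2866.21
Leg 4 (337°, 1472 m): east 1472 sin 337° = -575.16, north 1472 cos 337° = 1354.98
Net: -4397.23 east, -3066.34 north. Distance = √((-4397.23)² + (-3066.34)²) = 5360.792 m.

5361 m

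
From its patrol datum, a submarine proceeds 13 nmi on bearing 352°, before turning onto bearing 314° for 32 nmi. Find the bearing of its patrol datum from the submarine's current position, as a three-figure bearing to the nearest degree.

Leg 1 (352°, 13 nmi): east 13 sin 352° = -1.81, north 13 cos 352° = 12.87
Leg 2 (314°, 32 nmi): east 32 sin 314° = -23.02, north 32 cos 314° = 22.23
Net displacement: -24.83 east, 35.10 north. Direction back to start is (24.83, -35.10): bearing = atan2(24.83, -35.10) mod 360° = 144.73° ≈ 145°.

145°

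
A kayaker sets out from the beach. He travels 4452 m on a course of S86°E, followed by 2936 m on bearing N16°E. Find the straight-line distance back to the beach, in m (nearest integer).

5820 m

Leg 1 (S86°E, 4452 m): east 4452 sin 94° = 4441.16, north 4452 cos 94° = -310.56
Leg 2 (N16°E, 2936 m): east 2936 sin 16° = 809.27, north 2936 cos 16° = 2822.26
Net: 5250.43 east, 2511.71 north. Distance = √((5250.43)² + (2511.71)²) = 5820.280 m.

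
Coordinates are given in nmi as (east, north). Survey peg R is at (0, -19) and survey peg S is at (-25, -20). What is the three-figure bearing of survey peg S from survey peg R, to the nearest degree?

Δeast = -25 − 0 = -25.00; Δnorth = -20 − -19 = -1.00.
Bearing = atan2(Δeast, Δnorth) mod 360° = 267.71° ≈ 268°.

268°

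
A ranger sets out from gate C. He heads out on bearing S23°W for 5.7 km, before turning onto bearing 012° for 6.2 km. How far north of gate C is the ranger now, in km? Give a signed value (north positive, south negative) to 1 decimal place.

0.8 km

Leg 1 (S23°W, 5.7 km): east 5.7 sin 203° = -2.23, north 5.7 cos 203° = -5.25
Leg 2 (012°, 6.2 km): east 6.2 sin 12° = 1.29, north 6.2 cos 12° = 6.06
Net north component: 0.82 km.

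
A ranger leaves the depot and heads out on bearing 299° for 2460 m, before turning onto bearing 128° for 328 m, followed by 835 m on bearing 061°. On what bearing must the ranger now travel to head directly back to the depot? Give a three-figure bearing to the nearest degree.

Leg 1 (299°, 2460 m): east 2460 sin 299° = -2151.56, north 2460 cos 299° = 1192.63
Leg 2 (128°, 328 m): east 328 sin 128° = 258.47, north 328 cos 128° = -201.94
Leg 3 (061°, 835 m): east 835 sin 61° = 730.31, north 835 cos 61° = 404.82
Net displacement: -1162.79 east, 1395.51 north. Direction back to start is (1162.79, -1395.51): bearing = atan2(1162.79, -1395.51) mod 360° = 140.20° ≈ 140°.

140°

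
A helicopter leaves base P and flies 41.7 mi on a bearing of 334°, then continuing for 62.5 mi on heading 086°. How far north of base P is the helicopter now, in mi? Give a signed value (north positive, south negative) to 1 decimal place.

Leg 1 (334°, 41.7 mi): east 41.7 sin 334° = -18.28, north 41.7 cos 334° = 37.48
Leg 2 (086°, 62.5 mi): east 62.5 sin 86° = 62.35, north 62.5 cos 86° = 4.36
Net north component: 41.84 mi.

41.8 mi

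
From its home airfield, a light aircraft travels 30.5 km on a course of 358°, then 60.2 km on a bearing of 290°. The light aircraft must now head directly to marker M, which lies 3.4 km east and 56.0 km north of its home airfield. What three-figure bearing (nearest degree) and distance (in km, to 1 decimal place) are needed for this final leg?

085°, 61.2 km

Leg 1 (358°, 30.5 km): east 30.5 sin 358° = -1.06, north 30.5 cos 358° = 30.48
Leg 2 (290°, 60.2 km): east 60.2 sin 290° = -56.57, north 60.2 cos 290° = 20.59
Current position: (-57.63, 51.07). Target: (3.4, 56.0). Remaining: Δeast = 61.03, Δnorth = 4.93.
Bearing = atan2(61.03, 4.93) mod 360° = 85.38°; distance = √((61.03)² + (4.93)²) = 61.233 km.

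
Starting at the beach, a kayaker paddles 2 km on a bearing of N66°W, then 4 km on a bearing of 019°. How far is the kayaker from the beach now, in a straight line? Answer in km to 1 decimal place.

Leg 1 (N66°W, 2 km): east 2 sin 294° = -1.83, north 2 cos 294° = 0.81
Leg 2 (019°, 4 km): east 4 sin 19° = 1.30, north 4 cos 19° = 3.78
Net: -0.52 east, 4.60 north. Distance = √((-0.52)² + (4.60)²) = 4.625 km.

4.6 km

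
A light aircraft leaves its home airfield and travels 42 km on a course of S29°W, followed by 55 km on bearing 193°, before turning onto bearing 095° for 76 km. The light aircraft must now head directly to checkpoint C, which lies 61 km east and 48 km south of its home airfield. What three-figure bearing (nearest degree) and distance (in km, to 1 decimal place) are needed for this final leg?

020°, 52.2 km

Leg 1 (S29°W, 42 km): east 42 sin 209° = -20.36, north 42 cos 209° = -36.73
Leg 2 (193°, 55 km): east 55 sin 193° = -12.37, north 55 cos 193° = -53.59
Leg 3 (095°, 76 km): east 76 sin 95° = 75.71, north 76 cos 95° = -6.62
Current position: (42.98, -96.95). Target: (61, -48). Remaining: Δeast = 18.02, Δnorth = 48.95.
Bearing = atan2(18.02, 48.95) mod 360° = 20.21°; distance = √((18.02)² + (48.95)²) = 52.161 km.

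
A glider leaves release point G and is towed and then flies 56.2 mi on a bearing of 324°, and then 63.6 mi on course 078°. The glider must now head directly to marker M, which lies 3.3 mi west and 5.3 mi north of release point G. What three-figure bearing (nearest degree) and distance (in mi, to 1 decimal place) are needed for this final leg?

Leg 1 (324°, 56.2 mi): east 56.2 sin 324° = -33.03, north 56.2 cos 324° = 45.47
Leg 2 (078°, 63.6 mi): east 63.6 sin 78° = 62.21, north 63.6 cos 78° = 13.22
Current position: (29.18, 58.69). Target: (-3.3, 5.3). Remaining: Δeast = -32.48, Δnorth = -53.39.
Bearing = atan2(-32.48, -53.39) mod 360° = 211.31°; distance = √((-32.48)² + (-53.39)²) = 62.492 mi.

211°, 62.5 mi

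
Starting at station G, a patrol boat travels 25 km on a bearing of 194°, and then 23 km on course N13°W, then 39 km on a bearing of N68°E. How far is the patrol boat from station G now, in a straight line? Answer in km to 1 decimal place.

28.0 km

Leg 1 (194°, 25 km): east 25 sin 194° = -6.05, north 25 cos 194° = -24.26
Leg 2 (N13°W, 23 km): east 23 sin 347° = -5.17, north 23 cos 347° = 22.41
Leg 3 (N68°E, 39 km): east 39 sin 68° = 36.16, north 39 cos 68° = 14.61
Net: 24.94 east, 12.76 north. Distance = √((24.94)² + (12.76)²) = 28.014 km.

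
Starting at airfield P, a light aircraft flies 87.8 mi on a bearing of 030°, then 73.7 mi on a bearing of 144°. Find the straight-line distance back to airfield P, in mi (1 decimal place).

Leg 1 (030°, 87.8 mi): east 87.8 sin 30° = 43.90, north 87.8 cos 30° = 76.04
Leg 2 (144°, 73.7 mi): east 73.7 sin 144° = 43.32, north 73.7 cos 144° = -59.62
Net: 87.22 east, 16.41 north. Distance = √((87.22)² + (16.41)²) = 88.751 mi.

88.8 mi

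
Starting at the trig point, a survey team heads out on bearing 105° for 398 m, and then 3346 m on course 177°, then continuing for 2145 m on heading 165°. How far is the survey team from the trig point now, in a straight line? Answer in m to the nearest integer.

Leg 1 (105°, 398 m): east 398 sin 105° = 384.44, north 398 cos 105° = -103.01
Leg 2 (177°, 3346 m): east 3346 sin 177° = 175.12, north 3346 cos 177° = -3341.41
Leg 3 (165°, 2145 m): east 2145 sin 165° = 555.17, north 2145 cos 165° = -2071.91
Net: 1114.72 east, -5516.34 north. Distance = √((1114.72)² + (-5516.34)²) = 5627.838 m.

5628 m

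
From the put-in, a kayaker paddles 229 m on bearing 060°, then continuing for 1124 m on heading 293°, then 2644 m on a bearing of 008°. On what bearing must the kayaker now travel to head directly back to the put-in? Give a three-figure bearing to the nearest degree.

172°

Leg 1 (060°, 229 m): east 229 sin 60° = 198.32, north 229 cos 60° = 114.50
Leg 2 (293°, 1124 m): east 1124 sin 293° = -1034.65, north 1124 cos 293° = 439.18
Leg 3 (008°, 2644 m): east 2644 sin 8° = 367.97, north 2644 cos 8° = 2618.27
Net displacement: -468.35 east, 3171.95 north. Direction back to start is (468.35, -3171.95): bearing = atan2(468.35, -3171.95) mod 360° = 171.60° ≈ 172°.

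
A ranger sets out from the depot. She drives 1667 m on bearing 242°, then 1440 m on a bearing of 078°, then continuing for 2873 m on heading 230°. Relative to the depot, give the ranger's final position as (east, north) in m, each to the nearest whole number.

Leg 1 (242°, 1667 m): east 1667 sin 242° = -1471.87, north 1667 cos 242° = -782.61
Leg 2 (078°, 1440 m): east 1440 sin 78° = 1408.53, north 1440 cos 78° = 299.39
Leg 3 (230°, 2873 m): east 2873 sin 230° = -2200.85, north 2873 cos 230° = -1846.73
Summing: -2264.19 m east, -2329.95 m north → (-2264, -2330).

(-2264, -2330)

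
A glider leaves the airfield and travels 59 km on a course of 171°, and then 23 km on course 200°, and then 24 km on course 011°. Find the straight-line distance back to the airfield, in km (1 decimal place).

Leg 1 (171°, 59 km): east 59 sin 171° = 9.23, north 59 cos 171° = -58.27
Leg 2 (200°, 23 km): east 23 sin 200° = -7.87, north 23 cos 200° = -21.61
Leg 3 (011°, 24 km): east 24 sin 11° = 4.58, north 24 cos 11° = 23.56
Net: 5.94 east, -56.33 north. Distance = √((5.94)² + (-56.33)²) = 56.640 km.

56.6 km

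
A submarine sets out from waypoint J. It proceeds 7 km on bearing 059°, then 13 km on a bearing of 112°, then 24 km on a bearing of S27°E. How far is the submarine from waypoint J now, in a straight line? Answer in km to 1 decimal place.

Leg 1 (059°, 7 km): east 7 sin 59° = 6.00, north 7 cos 59° = 3.61
Leg 2 (112°, 13 km): east 13 sin 112° = 12.05, north 13 cos 112° = -4.87
Leg 3 (S27°E, 24 km): east 24 sin 153° = 10.90, north 24 cos 153° = -21.38
Net: 28.95 east, -22.65 north. Distance = √((28.95)² + (-22.65)²) = 36.756 km.

36.8 km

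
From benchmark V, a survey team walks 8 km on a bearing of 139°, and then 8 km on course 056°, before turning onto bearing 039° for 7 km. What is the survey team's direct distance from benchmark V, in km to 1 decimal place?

Leg 1 (139°, 8 km): east 8 sin 139° = 5.25, north 8 cos 139° = -6.04
Leg 2 (056°, 8 km): east 8 sin 56° = 6.63, north 8 cos 56° = 4.47
Leg 3 (039°, 7 km): east 7 sin 39° = 4.41, north 7 cos 39° = 5.44
Net: 16.29 east, 3.88 north. Distance = √((16.29)² + (3.88)²) = 16.741 km.

16.7 km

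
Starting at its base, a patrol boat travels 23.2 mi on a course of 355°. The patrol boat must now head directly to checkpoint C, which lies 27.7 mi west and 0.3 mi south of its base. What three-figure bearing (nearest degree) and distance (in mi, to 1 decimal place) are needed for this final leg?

228°, 34.7 mi

Leg 1 (355°, 23.2 mi): east 23.2 sin 355° = -2.02, north 23.2 cos 355° = 23.11
Current position: (-2.02, 23.11). Target: (-27.7, -0.3). Remaining: Δeast = -25.68, Δnorth = -23.41.
Bearing = atan2(-25.68, -23.41) mod 360° = 227.64°; distance = √((-25.68)² + (-23.41)²) = 34.749 mi.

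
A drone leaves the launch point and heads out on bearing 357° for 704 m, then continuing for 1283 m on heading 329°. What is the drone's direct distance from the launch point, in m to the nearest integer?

1933 m

Leg 1 (357°, 704 m): east 704 sin 357° = -36.84, north 704 cos 357° = 703.04
Leg 2 (329°, 1283 m): east 1283 sin 329° = -660.79, north 1283 cos 329° = 1099.75
Net: -697.64 east, 1802.78 north. Distance = √((-697.64)² + (1802.78)²) = 1933.059 m.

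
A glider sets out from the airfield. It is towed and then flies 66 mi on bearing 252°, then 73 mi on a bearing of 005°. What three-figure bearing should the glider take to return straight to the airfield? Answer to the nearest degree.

Leg 1 (252°, 66 mi): east 66 sin 252° = -62.77, north 66 cos 252° = -20.40
Leg 2 (005°, 73 mi): east 73 sin 5° = 6.36, north 73 cos 5° = 72.72
Net displacement: -56.41 east, 52.33 north. Direction back to start is (56.41, -52.33): bearing = atan2(56.41, -52.33) mod 360° = 132.85° ≈ 133°.

133°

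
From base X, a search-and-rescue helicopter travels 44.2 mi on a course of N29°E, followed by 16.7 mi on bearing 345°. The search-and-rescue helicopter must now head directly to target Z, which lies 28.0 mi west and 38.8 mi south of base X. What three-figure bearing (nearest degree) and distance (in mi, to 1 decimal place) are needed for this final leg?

Leg 1 (N29°E, 44.2 mi): east 44.2 sin 29° = 21.43, north 44.2 cos 29° = 38.66
Leg 2 (345°, 16.7 mi): east 16.7 sin 345° = -4.32, north 16.7 cos 345° = 16.13
Current position: (17.11, 54.79). Target: (-28.0, -38.8). Remaining: Δeast = -45.11, Δnorth = -93.59.
Bearing = atan2(-45.11, -93.59) mod 360° = 205.73°; distance = √((-45.11)² + (-93.59)²) = 103.892 mi.

206°, 103.9 mi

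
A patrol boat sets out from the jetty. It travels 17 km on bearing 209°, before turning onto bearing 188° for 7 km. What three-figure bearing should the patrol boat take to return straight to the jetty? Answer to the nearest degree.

023°

Leg 1 (209°, 17 km): east 17 sin 209° = -8.24, north 17 cos 209° = -14.87
Leg 2 (188°, 7 km): east 7 sin 188° = -0.97, north 7 cos 188° = -6.93
Net displacement: -9.22 east, -21.80 north. Direction back to start is (9.22, 21.80): bearing = atan2(9.22, 21.80) mod 360° = 22.92° ≈ 023°.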